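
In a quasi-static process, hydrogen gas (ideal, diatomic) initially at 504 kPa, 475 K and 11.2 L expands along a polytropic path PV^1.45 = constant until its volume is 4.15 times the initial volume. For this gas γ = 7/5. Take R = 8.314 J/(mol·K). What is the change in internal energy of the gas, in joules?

-6670 J

n = P₁V₁/(RT₁) = 504×11.2/(8.314×475) = 1.43 mol.
Polytropic n=1.45: T₂ = T₁(V₁/V₂)^(n−1) = 475×(0.241)^0.45 = 250 K; P₂ = P₁(V₁/V₂)^n = 64.0 kPa.
For an ideal gas ΔU = nCvΔT with Cv = (5/2)R = 20.8 J/(mol·K).
ΔU = 1.43×20.8×(250−475) = -6670 J.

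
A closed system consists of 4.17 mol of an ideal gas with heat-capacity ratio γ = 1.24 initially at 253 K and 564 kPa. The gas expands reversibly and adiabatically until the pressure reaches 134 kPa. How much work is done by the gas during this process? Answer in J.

V₁ = nRT₁/P₁ = 4.17×8.314×253/564 = 15.6 L.
Adiabatic: T₂/T₁ = (P₂/P₁)^((γ−1)/γ) ⇒ T₂ = 253×(0.238)^0.194 = 192 K; V₂ = 49.6 L.
ΔU = nCvΔT = 4.17×34.6×(192−253) = -8870 J.
Q = 0 for an adiabatic process, so W = −ΔU = 8870 J.

8870 J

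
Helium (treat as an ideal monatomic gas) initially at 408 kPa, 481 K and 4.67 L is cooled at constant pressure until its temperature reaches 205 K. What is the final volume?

1.99 L

Isobaric: P stays 408 kPa; V/T = const ⇒ T₂ = 205 K, V₂ = 1.99 L.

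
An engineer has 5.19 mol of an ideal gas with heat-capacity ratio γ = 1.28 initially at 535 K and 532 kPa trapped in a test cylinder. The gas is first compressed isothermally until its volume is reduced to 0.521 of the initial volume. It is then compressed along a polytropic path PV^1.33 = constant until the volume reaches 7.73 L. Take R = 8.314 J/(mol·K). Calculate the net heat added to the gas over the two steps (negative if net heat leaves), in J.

-9740 J

V₁ = nRT₁/P₁ = 5.19×8.314×535/532 = 43.4 L.
Step 1 — Isothermal: T stays 535 K; PV = const ⇒ V₂ = 22.6 L, P₂ = 1020 kPa.
ΔU = 0 (ideal gas, T constant).
W = nRT ln(V₂/V₁) = 5.19×8.314×535×ln(0.521) = -15100 J.
Q = ΔU + W = -15100 J.
State after step 1: P = 1020 kPa, V = 22.6 L, T = 535 K.
Step 2 — Polytropic n=1.33: T₂ = T₁(V₁/V₂)^(n−1) = 535×(2.92)^0.33 = 762 K; P₂ = P₁(V₁/V₂)^n = 4260 kPa.
W = (P₁V₁−P₂V₂)/(n−1) = (1020×22.6−4260×7.73)/0.33 = -29700 J.
ΔU = nCvΔT = 5.19×29.7×(762−535) = 35000 J.
Q = ΔU + W = 5310 J.
Net over both steps: W = -44800 J, Q = -9740 J, ΔU = 35000 J.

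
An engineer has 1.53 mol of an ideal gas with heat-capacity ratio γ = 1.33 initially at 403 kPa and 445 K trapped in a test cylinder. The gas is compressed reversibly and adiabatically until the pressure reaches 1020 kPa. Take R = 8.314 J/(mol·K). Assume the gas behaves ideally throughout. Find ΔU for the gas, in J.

4440 J

V₁ = nRT₁/P₁ = 1.53×8.314×445/403 = 14.0 L.
Adiabatic: T₂/T₁ = (P₂/P₁)^((γ−1)/γ) ⇒ T₂ = 445×(2.53)^0.248 = 560 K; V₂ = 6.99 L.
For an ideal gas ΔU = nCvΔT with Cv = R/(γ−1) = 25.2 J/(mol·K).
ΔU = 1.53×25.2×(560−445) = 4440 J.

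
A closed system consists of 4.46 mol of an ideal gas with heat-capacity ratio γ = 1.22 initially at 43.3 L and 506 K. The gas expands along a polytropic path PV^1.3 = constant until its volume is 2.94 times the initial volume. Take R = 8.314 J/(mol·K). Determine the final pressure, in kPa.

107 kPa

P₁ = nRT₁/V₁ = 4.46×8.314×506/43.3 = 433 kPa.
Polytropic n=1.3: T₂ = T₁(V₁/V₂)^(n−1) = 506×(0.340)^0.30 = 366 K; P₂ = P₁(V₁/V₂)^n = 107 kPa.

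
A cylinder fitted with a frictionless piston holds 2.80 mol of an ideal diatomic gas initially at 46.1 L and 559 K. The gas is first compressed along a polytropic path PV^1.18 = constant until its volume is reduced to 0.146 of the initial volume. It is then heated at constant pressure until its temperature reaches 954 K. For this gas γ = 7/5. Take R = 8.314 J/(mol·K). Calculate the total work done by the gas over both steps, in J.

-26100 J

P₁ = nRT₁/V₁ = 2.80×8.314×559/46.1 = 282 kPa.
Step 1 — Polytropic n=1.18: T₂ = T₁(V₁/V₂)^(n−1) = 559×(6.85)^0.18 = 790 K; P₂ = P₁(V₁/V₂)^n = 2730 kPa.
W = (P₁V₁−P₂V₂)/(n−1) = (282×46.1−2730×6.73)/0.18 = -29900 J.
ΔU = nCvΔT = 2.80×20.8×(790−559) = 13500 J.
Q = ΔU + W = -16500 J.
State after step 1: P = 2730 kPa, V = 6.73 L, T = 790 K.
Step 2 — Isobaric: P stays 2730 kPa; V/T = const ⇒ T₂ = 954 K, V₂ = 8.12 L.
W = PΔV = 2730×(8.12−6.73) kPa·L = 3810 J.
ΔU = nCvΔT = 2.80×20.8×(954−790) = 9520 J.
Q = ΔU + W = nCpΔT = 13300 J.
Net over both steps: W = -26100 J, Q = -3120 J, ΔU = 23000 J.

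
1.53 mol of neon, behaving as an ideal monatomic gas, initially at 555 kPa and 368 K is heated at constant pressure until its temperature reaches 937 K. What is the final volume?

V₁ = nRT₁/P₁ = 1.53×8.314×368/555 = 8.43 L.
Isobaric: P stays 555 kPa; V/T = const ⇒ T₂ = 937 K, V₂ = 21.5 L.

21.5 L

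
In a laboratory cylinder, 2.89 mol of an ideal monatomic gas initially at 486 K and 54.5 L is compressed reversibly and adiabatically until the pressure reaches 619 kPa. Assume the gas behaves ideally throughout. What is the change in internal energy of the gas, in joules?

P₁ = nRT₁/V₁ = 2.89×8.314×486/54.5 = 214 kPa.
Adiabatic: T₂/T₁ = (P₂/P₁)^((γ−1)/γ) ⇒ T₂ = 486×(2.89)^0.400 = 743 K; V₂ = 28.8 L.
For an ideal gas ΔU = nCvΔT with Cv = (3/2)R = 12.5 J/(mol·K).
ΔU = 2.89×12.5×(743−486) = 9260 J.

9260 J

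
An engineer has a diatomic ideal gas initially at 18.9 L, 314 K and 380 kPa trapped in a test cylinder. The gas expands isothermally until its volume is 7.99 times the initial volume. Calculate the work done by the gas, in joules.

14900 J

n = P₁V₁/(RT₁) = 380×18.9/(8.314×314) = 2.75 mol.
Isothermal: T stays 314 K; PV = const ⇒ V₂ = 151 L, P₂ = 47.6 kPa.
W = nRT ln(V₂/V₁) = 2.75×8.314×314×ln(7.99) = 14900 J.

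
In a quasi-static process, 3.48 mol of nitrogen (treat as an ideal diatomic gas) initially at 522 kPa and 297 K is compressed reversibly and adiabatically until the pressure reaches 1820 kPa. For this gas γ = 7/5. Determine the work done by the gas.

-9210 J

V₁ = nRT₁/P₁ = 3.48×8.314×297/522 = 16.5 L.
Adiabatic: T₂/T₁ = (P₂/P₁)^((γ−1)/γ) ⇒ T₂ = 297×(3.49)^0.286 = 424 K; V₂ = 6.75 L.
ΔU = nCvΔT = 3.48×20.8×(424−297) = 9210 J.
Q = 0 for an adiabatic process, so W = −ΔU = -9210 J.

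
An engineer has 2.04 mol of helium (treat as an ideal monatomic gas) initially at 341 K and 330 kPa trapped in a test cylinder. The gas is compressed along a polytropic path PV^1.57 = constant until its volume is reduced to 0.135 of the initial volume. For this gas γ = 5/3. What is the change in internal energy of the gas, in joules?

V₁ = nRT₁/P₁ = 2.04×8.314×341/330 = 17.5 L.
Polytropic n=1.57: T₂ = T₁(V₁/V₂)^(n−1) = 341×(7.41)^0.57 = 1070 K; P₂ = P₁(V₁/V₂)^n = 7650 kPa.
For an ideal gas ΔU = nCvΔT with Cv = (3/2)R = 12.5 J/(mol·K).
ΔU = 2.04×12.5×(1070−341) = 18500 J.

18500 J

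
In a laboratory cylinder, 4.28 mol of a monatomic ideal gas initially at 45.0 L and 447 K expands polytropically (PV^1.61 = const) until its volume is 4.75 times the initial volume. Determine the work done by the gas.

P₁ = nRT₁/V₁ = 4.28×8.314×447/45.0 = 353 kPa.
Polytropic n=1.61: T₂ = T₁(V₁/V₂)^(n−1) = 447×(0.211)^0.61 = 173 K; P₂ = P₁(V₁/V₂)^n = 28.8 kPa.
W = (P₁V₁−P₂V₂)/(n−1) = (353×45.0−28.8×214)/0.61 = 16000 J.

16000 J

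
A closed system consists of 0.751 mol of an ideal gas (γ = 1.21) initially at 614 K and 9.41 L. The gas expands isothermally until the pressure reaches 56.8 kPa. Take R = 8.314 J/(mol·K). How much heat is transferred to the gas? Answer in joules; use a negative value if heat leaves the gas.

7550 J

P₁ = nRT₁/V₁ = 0.751×8.314×614/9.41 = 407 kPa.
Isothermal: T stays 614 K; PV = const ⇒ V₂ = 67.5 L, P₂ = 56.8 kPa.
ΔU = 0 (ideal gas, T constant).
W = nRT ln(V₂/V₁) = 0.751×8.314×614×ln(7.17) = 7550 J.
Q = ΔU + W = 7550 J.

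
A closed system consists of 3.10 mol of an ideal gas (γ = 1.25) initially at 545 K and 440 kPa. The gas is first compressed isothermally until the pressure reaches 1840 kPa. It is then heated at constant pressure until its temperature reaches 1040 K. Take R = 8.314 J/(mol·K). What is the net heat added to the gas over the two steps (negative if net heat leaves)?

43700 J

V₁ = nRT₁/P₁ = 3.10×8.314×545/440 = 31.9 L.
Step 1 — Isothermal: T stays 545 K; PV = const ⇒ V₂ = 7.63 L, P₂ = 1840 kPa.
ΔU = 0 (ideal gas, T constant).
W = nRT ln(V₂/V₁) = 3.10×8.314×545×ln(0.239) = -20100 J.
Q = ΔU + W = -20100 J.
State after step 1: P = 1840 kPa, V = 7.63 L, T = 545 K.
Step 2 — Isobaric: P stays 1840 kPa; V/T = const ⇒ T₂ = 1040 K, V₂ = 14.6 L.
W = PΔV = 1840×(14.6−7.63) kPa·L = 12800 J.
ΔU = nCvΔT = 3.10×33.3×(1040−545) = 51000 J.
Q = ΔU + W = nCpΔT = 63800 J.
Net over both steps: W = -7340 J, Q = 43700 J, ΔU = 51000 J.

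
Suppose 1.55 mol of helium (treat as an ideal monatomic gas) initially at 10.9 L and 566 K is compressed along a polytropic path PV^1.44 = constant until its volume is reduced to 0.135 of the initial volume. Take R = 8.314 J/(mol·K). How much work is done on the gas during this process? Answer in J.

23400 J

P₁ = nRT₁/V₁ = 1.55×8.314×566/10.9 = 669 kPa.
Polytropic n=1.44: T₂ = T₁(V₁/V₂)^(n−1) = 566×(7.41)^0.44 = 1370 K; P₂ = P₁(V₁/V₂)^n = 12000 kPa.
W = (P₁V₁−P₂V₂)/(n−1) = (669×10.9−12000×1.47)/0.44 = -23400 J.
Work done on the gas = −W_by = 23400 J.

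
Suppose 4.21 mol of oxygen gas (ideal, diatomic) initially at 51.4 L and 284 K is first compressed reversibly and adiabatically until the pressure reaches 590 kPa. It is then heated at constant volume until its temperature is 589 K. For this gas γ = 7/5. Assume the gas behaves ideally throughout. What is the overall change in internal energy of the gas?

P₁ = nRT₁/V₁ = 4.21×8.314×284/51.4 = 193 kPa.
Step 1 — Adiabatic: T₂/T₁ = (P₂/P₁)^((γ−1)/γ) ⇒ T₂ = 284×(3.05)^0.286 = 391 K; V₂ = 23.2 L.
ΔU = nCvΔT = 4.21×20.8×(391−284) = 9330 J.
Q = 0 for an adiabatic process, so W = −ΔU = -9330 J.
State after step 1: P = 590 kPa, V = 23.2 L, T = 391 K.
Step 2 — Isochoric: V stays 23.2 L; P/T = const ⇒ T₂ = 589 K, P₂ = 890 kPa.
W = 0 (no volume change).
ΔU = nCvΔT = 4.21×20.8×(589−391) = 17400 J.
Q = ΔU = 17400 J.
Net over both steps: W = -9330 J, Q = 17400 J, ΔU = 26700 J.

26700 J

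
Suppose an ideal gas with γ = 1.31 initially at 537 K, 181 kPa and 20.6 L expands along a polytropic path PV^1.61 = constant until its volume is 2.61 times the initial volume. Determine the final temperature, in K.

299 K

Polytropic n=1.61: T₂ = T₁(V₁/V₂)^(n−1) = 537×(0.383)^0.61 = 299 K; P₂ = P₁(V₁/V₂)^n = 38.6 kPa.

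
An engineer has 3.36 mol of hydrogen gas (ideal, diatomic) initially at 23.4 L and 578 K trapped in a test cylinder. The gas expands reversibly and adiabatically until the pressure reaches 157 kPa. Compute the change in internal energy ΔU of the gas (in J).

-13900 J

P₁ = nRT₁/V₁ = 3.36×8.314×578/23.4 = 690 kPa.
Adiabatic: T₂/T₁ = (P₂/P₁)^((γ−1)/γ) ⇒ T₂ = 578×(0.228)^0.286 = 379 K; V₂ = 67.4 L.
For an ideal gas ΔU = nCvΔT with Cv = (5/2)R = 20.8 J/(mol·K).
ΔU = 3.36×20.8×(379−578) = -13900 J.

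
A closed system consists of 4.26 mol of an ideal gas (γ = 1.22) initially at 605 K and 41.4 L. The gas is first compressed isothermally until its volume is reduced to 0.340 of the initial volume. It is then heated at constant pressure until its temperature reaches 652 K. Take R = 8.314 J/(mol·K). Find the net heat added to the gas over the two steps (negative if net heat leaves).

P₁ = nRT₁/V₁ = 4.26×8.314×605/41.4 = 518 kPa.
Step 1 — Isothermal: T stays 605 K; PV = const ⇒ V₂ = 14.1 L, P₂ = 1520 kPa.
ΔU = 0 (ideal gas, T constant).
W = nRT ln(V₂/V₁) = 4.26×8.314×605×ln(0.340) = -23100 J.
Q = ΔU + W = -23100 J.
State after step 1: P = 1520 kPa, V = 14.1 L, T = 605 K.
Step 2 — Isobaric: P stays 1520 kPa; V/T = const ⇒ T₂ = 652 K, V₂ = 15.2 L.
W = PΔV = 1520×(15.2−14.1) kPa·L = 1660 J.
ΔU = nCvΔT = 4.26×37.8×(652−605) = 7570 J.
Q = ΔU + W = nCpΔT = 9230 J.
Net over both steps: W = -21500 J, Q = -13900 J, ΔU = 7570 J.

-13900 J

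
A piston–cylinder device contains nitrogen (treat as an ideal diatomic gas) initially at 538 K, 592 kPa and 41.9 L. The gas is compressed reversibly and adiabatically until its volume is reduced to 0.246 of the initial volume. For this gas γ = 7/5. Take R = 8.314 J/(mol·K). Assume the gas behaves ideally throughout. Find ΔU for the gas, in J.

46700 J

n = P₁V₁/(RT₁) = 592×41.9/(8.314×538) = 5.55 mol.
Adiabatic: TV^(γ−1) = const ⇒ T₂ = 538×(4.07)^0.400 = 943 K; PV^γ = const ⇒ P₂ = 4220 kPa.
For an ideal gas ΔU = nCvΔT with Cv = (5/2)R = 20.8 J/(mol·K).
ΔU = 5.55×20.8×(943−538) = 46700 J.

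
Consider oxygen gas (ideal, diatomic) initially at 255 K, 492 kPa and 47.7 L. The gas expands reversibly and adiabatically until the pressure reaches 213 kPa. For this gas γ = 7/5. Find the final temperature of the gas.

Adiabatic: T₂/T₁ = (P₂/P₁)^((γ−1)/γ) ⇒ T₂ = 255×(0.433)^0.286 = 201 K; V₂ = 86.7 L.

201 K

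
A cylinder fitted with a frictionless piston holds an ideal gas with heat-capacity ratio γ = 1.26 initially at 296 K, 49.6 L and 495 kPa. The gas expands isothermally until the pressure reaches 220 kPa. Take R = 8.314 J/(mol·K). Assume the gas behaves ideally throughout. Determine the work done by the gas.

19900 J

n = P₁V₁/(RT₁) = 495×49.6/(8.314×296) = 9.98 mol.
Isothermal: T stays 296 K; PV = const ⇒ V₂ = 112 L, P₂ = 220 kPa.
W = nRT ln(V₂/V₁) = 9.98×8.314×296×ln(2.25) = 19900 J.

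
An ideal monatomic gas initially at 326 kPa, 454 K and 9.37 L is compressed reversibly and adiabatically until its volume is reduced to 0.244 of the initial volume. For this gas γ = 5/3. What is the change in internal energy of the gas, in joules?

7150 J

n = P₁V₁/(RT₁) = 326×9.37/(8.314×454) = 0.809 mol.
Adiabatic: TV^(γ−1) = const ⇒ T₂ = 454×(4.10)^0.667 = 1160 K; PV^γ = const ⇒ P₂ = 3420 kPa.
For an ideal gas ΔU = nCvΔT with Cv = (3/2)R = 12.5 J/(mol·K).
ΔU = 0.809×12.5×(1160−454) = 7150 J.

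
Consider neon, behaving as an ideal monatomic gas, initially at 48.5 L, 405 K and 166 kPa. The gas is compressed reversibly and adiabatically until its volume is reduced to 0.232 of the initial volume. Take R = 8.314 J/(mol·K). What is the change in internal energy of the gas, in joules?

19900 J

n = P₁V₁/(RT₁) = 166×48.5/(8.314×405) = 2.39 mol.
Adiabatic: TV^(γ−1) = const ⇒ T₂ = 405×(4.31)^0.667 = 1070 K; PV^γ = const ⇒ P₂ = 1900 kPa.
For an ideal gas ΔU = nCvΔT with Cv = (3/2)R = 12.5 J/(mol·K).
ΔU = 2.39×12.5×(1070−405) = 19900 J.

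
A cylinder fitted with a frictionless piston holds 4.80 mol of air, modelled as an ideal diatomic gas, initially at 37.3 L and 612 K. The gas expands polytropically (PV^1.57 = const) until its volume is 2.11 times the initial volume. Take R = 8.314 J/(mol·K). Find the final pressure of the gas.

203 kPa

P₁ = nRT₁/V₁ = 4.80×8.314×612/37.3 = 655 kPa.
Polytropic n=1.57: T₂ = T₁(V₁/V₂)^(n−1) = 612×(0.474)^0.57 = 400 K; P₂ = P₁(V₁/V₂)^n = 203 kPa.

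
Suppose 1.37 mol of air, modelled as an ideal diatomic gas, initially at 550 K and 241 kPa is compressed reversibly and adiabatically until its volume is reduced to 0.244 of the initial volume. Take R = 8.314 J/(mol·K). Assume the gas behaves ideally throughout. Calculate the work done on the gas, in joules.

V₁ = nRT₁/P₁ = 1.37×8.314×550/241 = 26.0 L.
Adiabatic: TV^(γ−1) = const ⇒ T₂ = 550×(4.10)^0.400 = 967 K; PV^γ = const ⇒ P₂ = 1740 kPa.
ΔU = nCvΔT = 1.37×20.8×(967−550) = 11900 J.
Q = 0 for an adiabatic process, so W = −ΔU = -11900 J.
Work done on the gas = −W_by = 11900 J.

11900 J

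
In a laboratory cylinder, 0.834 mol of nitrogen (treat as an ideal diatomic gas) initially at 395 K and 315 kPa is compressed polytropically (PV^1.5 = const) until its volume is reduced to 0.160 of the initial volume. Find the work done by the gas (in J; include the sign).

V₁ = nRT₁/P₁ = 0.834×8.314×395/315 = 8.69 L.
Polytropic n=1.5: T₂ = T₁(V₁/V₂)^(n−1) = 395×(6.25)^0.50 = 988 K; P₂ = P₁(V₁/V₂)^n = 4920 kPa.
W = (P₁V₁−P₂V₂)/(n−1) = (315×8.69−4920×1.39)/0.50 = -8220 J.

-8220 J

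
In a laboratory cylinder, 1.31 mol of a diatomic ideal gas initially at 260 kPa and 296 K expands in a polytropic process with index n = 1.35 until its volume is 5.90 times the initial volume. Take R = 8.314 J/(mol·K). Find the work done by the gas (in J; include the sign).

4260 J

V₁ = nRT₁/P₁ = 1.31×8.314×296/260 = 12.4 L.
Polytropic n=1.35: T₂ = T₁(V₁/V₂)^(n−1) = 296×(0.169)^0.35 = 159 K; P₂ = P₁(V₁/V₂)^n = 23.7 kPa.
W = (P₁V₁−P₂V₂)/(n−1) = (260×12.4−23.7×73.2)/0.35 = 4260 J.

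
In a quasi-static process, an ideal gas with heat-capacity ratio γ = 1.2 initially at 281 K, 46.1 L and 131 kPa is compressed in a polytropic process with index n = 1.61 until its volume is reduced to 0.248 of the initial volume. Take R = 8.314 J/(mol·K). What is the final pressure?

1240 kPa

Polytropic n=1.61: T₂ = T₁(V₁/V₂)^(n−1) = 281×(4.03)^0.61 = 658 K; P₂ = P₁(V₁/V₂)^n = 1240 kPa.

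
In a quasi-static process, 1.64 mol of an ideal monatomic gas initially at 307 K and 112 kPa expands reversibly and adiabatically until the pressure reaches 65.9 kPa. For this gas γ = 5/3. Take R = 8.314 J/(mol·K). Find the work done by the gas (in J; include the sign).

V₁ = nRT₁/P₁ = 1.64×8.314×307/112 = 37.4 L.
Adiabatic: T₂/T₁ = (P₂/P₁)^((γ−1)/γ) ⇒ T₂ = 307×(0.588)^0.400 = 248 K; V₂ = 51.4 L.
ΔU = nCvΔT = 1.64×12.5×(248−307) = -1200 J.
Q = 0 for an adiabatic process, so W = −ΔU = 1200 J.

1200 J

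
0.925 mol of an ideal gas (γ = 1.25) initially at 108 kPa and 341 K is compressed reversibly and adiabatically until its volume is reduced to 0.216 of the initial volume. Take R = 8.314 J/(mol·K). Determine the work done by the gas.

-4900 J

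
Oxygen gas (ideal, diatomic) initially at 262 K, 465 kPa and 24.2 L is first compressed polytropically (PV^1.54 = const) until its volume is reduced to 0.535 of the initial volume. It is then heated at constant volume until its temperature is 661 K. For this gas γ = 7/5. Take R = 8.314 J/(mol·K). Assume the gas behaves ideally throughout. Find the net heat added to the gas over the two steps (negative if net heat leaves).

34500 J

n = P₁V₁/(RT₁) = 465×24.2/(8.314×262) = 5.17 mol.
Step 1 — Polytropic n=1.54: T₂ = T₁(V₁/V₂)^(n−1) = 262×(1.87)^0.54 = 367 K; P₂ = P₁(V₁/V₂)^n = 1220 kPa.
W = (P₁V₁−P₂V₂)/(n−1) = (465×24.2−1220×12.9)/0.54 = -8370 J.
ΔU = nCvΔT = 5.17×20.8×(367−262) = 11300 J.
Q = ΔU + W = 2930 J.
State after step 1: P = 1220 kPa, V = 12.9 L, T = 367 K.
Step 2 — Isochoric: V stays 12.9 L; P/T = const ⇒ T₂ = 661 K, P₂ = 2190 kPa.
W = 0 (no volume change).
ΔU = nCvΔT = 5.17×20.8×(661−367) = 31500 J.
Q = ΔU = 31500 J.
Net over both steps: W = -8370 J, Q = 34500 J, ΔU = 42800 J.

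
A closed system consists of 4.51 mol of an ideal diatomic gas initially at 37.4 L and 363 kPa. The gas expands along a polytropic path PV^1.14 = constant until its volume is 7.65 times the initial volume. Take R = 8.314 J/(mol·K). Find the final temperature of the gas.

T₁ = P₁V₁/(nR) = 363×37.4/(4.51×8.314) = 362 K.
Polytropic n=1.14: T₂ = T₁(V₁/V₂)^(n−1) = 362×(0.131)^0.14 = 272 K; P₂ = P₁(V₁/V₂)^n = 35.7 kPa.

272 K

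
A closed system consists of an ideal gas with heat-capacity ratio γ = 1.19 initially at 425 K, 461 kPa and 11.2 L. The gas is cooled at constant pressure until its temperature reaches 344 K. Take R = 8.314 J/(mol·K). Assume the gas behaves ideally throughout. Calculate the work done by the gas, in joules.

-984 J

n = P₁V₁/(RT₁) = 461×11.2/(8.314×425) = 1.46 mol.
Isobaric: P stays 461 kPa; V/T = const ⇒ T₂ = 344 K, V₂ = 9.07 L.
W = PΔV = 461×(9.07−11.2) kPa·L = -984 J.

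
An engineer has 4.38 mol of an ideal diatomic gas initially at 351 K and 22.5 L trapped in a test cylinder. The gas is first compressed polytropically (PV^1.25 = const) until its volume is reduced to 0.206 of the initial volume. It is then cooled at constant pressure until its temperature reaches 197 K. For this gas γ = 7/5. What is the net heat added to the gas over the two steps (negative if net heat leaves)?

P₁ = nRT₁/V₁ = 4.38×8.314×351/22.5 = 568 kPa.
Step 1 — Polytropic n=1.25: T₂ = T₁(V₁/V₂)^(n−1) = 351×(4.85)^0.25 = 521 K; P₂ = P₁(V₁/V₂)^n = 4090 kPa.
W = (P₁V₁−P₂V₂)/(n−1) = (568×22.5−4090×4.63)/0.25 = -24800 J.
ΔU = nCvΔT = 4.38×20.8×(521−351) = 15500 J.
Q = ΔU + W = -9290 J.
State after step 1: P = 4090 kPa, V = 4.63 L, T = 521 K.
Step 2 — Isobaric: P stays 4090 kPa; V/T = const ⇒ T₂ = 197 K, V₂ = 1.75 L.
W = PΔV = 4090×(1.75−4.63) kPa·L = -11800 J.
ΔU = nCvΔT = 4.38×20.8×(197−521) = -29500 J.
Q = ΔU + W = nCpΔT = -41300 J.
Net over both steps: W = -36600 J, Q = -50600 J, ΔU = -14000 J.

-50600 J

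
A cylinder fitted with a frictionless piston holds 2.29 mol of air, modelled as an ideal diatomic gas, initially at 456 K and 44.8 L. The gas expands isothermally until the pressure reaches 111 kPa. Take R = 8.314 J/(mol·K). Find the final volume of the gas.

P₁ = nRT₁/V₁ = 2.29×8.314×456/44.8 = 194 kPa.
Isothermal: T stays 456 K; PV = const ⇒ V₂ = 78.2 L, P₂ = 111 kPa.

78.2 L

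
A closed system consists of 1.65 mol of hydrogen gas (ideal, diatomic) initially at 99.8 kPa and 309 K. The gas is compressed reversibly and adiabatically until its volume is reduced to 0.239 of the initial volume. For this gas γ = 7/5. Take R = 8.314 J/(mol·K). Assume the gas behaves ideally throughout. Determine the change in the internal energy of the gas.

V₁ = nRT₁/P₁ = 1.65×8.314×309/99.8 = 42.5 L.
Adiabatic: TV^(γ−1) = const ⇒ T₂ = 309×(4.18)^0.400 = 548 K; PV^γ = const ⇒ P₂ = 740 kPa.
For an ideal gas ΔU = nCvΔT with Cv = (5/2)R = 20.8 J/(mol·K).
ΔU = 1.65×20.8×(548−309) = 8190 J.

8190 J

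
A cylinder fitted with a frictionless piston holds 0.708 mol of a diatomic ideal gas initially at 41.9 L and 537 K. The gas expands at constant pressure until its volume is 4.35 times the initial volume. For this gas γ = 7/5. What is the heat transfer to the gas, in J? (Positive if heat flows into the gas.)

P₁ = nRT₁/V₁ = 0.708×8.314×537/41.9 = 75.4 kPa.
Isobaric: P stays 75.4 kPa; V/T = const ⇒ T₂ = 2340 K, V₂ = 182 L.
W = PΔV = 75.4×(182−41.9) kPa·L = 10600 J.
ΔU = nCvΔT = 0.708×20.8×(2340−537) = 26500 J.
Q = ΔU + W = nCpΔT = 37100 J.

37100 J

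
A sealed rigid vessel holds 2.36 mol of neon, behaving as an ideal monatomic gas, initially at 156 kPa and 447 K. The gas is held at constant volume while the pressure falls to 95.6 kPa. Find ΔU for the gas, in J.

-5090 J

V₁ = nRT₁/P₁ = 2.36×8.314×447/156 = 56.2 L.
Isochoric: V stays 56.2 L; P/T = const ⇒ T₂ = 274 K, P₂ = 95.6 kPa.
For an ideal gas ΔU = nCvΔT with Cv = (3/2)R = 12.5 J/(mol·K).
ΔU = 2.36×12.5×(274−447) = -5090 J.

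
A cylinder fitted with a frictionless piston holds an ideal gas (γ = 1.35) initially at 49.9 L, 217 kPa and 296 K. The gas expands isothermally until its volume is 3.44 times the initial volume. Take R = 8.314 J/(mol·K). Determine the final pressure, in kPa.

Isothermal: T stays 296 K; PV = const ⇒ V₂ = 172 L, P₂ = 63.1 kPa.

63.1 kPa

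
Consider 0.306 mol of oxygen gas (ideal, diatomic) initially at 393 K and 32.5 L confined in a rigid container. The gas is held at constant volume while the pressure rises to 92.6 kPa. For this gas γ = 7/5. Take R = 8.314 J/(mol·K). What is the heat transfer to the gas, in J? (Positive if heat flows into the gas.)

5020 J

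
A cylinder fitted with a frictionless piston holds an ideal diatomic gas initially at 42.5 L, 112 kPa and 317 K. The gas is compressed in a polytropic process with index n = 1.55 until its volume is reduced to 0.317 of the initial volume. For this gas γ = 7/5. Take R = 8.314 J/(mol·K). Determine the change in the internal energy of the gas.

n = P₁V₁/(RT₁) = 112×42.5/(8.314×317) = 1.81 mol.
Polytropic n=1.55: T₂ = T₁(V₁/V₂)^(n−1) = 317×(3.15)^0.55 = 596 K; P₂ = P₁(V₁/V₂)^n = 665 kPa.
For an ideal gas ΔU = nCvΔT with Cv = (5/2)R = 20.8 J/(mol·K).
ΔU = 1.81×20.8×(596−317) = 10500 J.

10500 J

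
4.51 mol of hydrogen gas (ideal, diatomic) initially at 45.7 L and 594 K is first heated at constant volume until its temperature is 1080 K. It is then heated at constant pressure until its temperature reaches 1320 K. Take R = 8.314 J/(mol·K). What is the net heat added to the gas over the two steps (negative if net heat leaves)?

77100 J

P₁ = nRT₁/V₁ = 4.51×8.314×594/45.7 = 487 kPa.
Step 1 — Isochoric: V stays 45.7 L; P/T = const ⇒ T₂ = 1080 K, P₂ = 886 kPa.
W = 0 (no volume change).
ΔU = nCvΔT = 4.51×20.8×(1080−594) = 45600 J.
Q = ΔU = 45600 J.
State after step 1: P = 886 kPa, V = 45.7 L, T = 1080 K.
Step 2 — Isobaric: P stays 886 kPa; V/T = const ⇒ T₂ = 1320 K, V₂ = 55.9 L.
W = PΔV = 886×(55.9−45.7) kPa·L = 9000 J.
ΔU = nCvΔT = 4.51×20.8×(1320−1080) = 22500 J.
Q = ΔU + W = nCpΔT = 31500 J.
Net over both steps: W = 9000 J, Q = 77100 J, ΔU = 68100 J.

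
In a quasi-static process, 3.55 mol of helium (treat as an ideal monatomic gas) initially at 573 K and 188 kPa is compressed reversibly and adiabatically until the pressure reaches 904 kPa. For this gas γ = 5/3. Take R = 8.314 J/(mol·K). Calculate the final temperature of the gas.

V₁ = nRT₁/P₁ = 3.55×8.314×573/188 = 90.0 L.
Adiabatic: T₂/T₁ = (P₂/P₁)^((γ−1)/γ) ⇒ T₂ = 573×(4.81)^0.400 = 1070 K; V₂ = 35.1 L.

1070 K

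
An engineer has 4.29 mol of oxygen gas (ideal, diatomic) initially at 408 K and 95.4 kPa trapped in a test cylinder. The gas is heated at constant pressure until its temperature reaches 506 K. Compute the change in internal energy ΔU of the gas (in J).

8740 J

V₁ = nRT₁/P₁ = 4.29×8.314×408/95.4 = 153 L.
Isobaric: P stays 95.4 kPa; V/T = const ⇒ T₂ = 506 K, V₂ = 189 L.
For an ideal gas ΔU = nCvΔT with Cv = (5/2)R = 20.8 J/(mol·K).
ΔU = 4.29×20.8×(506−408) = 8740 J.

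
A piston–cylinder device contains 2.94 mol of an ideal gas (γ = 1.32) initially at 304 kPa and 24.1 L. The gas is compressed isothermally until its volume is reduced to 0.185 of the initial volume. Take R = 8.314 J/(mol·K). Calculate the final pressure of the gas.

1640 kPa

T₁ = P₁V₁/(nR) = 304×24.1/(2.94×8.314) = 300 K.
Isothermal: T stays 300 K; PV = const ⇒ V₂ = 4.46 L, P₂ = 1640 kPa.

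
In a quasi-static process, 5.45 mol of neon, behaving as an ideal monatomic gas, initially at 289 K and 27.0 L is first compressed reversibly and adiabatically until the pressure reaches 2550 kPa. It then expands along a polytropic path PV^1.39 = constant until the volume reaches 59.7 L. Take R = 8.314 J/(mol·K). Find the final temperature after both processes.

279 K

P₁ = nRT₁/V₁ = 5.45×8.314×289/27.0 = 485 kPa.
Step 1 — Adiabatic: T₂/T₁ = (P₂/P₁)^((γ−1)/γ) ⇒ T₂ = 289×(5.26)^0.400 = 561 K; V₂ = 9.97 L.
ΔU = nCvΔT = 5.45×12.5×(561−289) = 18500 J.
Q = 0 for an adiabatic process, so W = −ΔU = -18500 J.
State after step 1: P = 2550 kPa, V = 9.97 L, T = 561 K.
Step 2 — Polytropic n=1.39: T₂ = T₁(V₁/V₂)^(n−1) = 561×(0.167)^0.39 = 279 K; P₂ = P₁(V₁/V₂)^n = 212 kPa.
W = (P₁V₁−P₂V₂)/(n−1) = (2550×9.97−212×59.7)/0.39 = 32800 J.
ΔU = nCvΔT = 5.45×12.5×(279−561) = -19200 J.
Q = ΔU + W = 13600 J.
Net over both steps: W = 14300 J, Q = 13600 J, ΔU = -656 J.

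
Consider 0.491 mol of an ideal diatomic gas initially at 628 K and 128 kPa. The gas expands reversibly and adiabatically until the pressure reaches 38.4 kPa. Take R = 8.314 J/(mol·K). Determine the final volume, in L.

47.3 L

V₁ = nRT₁/P₁ = 0.491×8.314×628/128 = 20.0 L.
Adiabatic: T₂/T₁ = (P₂/P₁)^((γ−1)/γ) ⇒ T₂ = 628×(0.300)^0.286 = 445 K; V₂ = 47.3 L.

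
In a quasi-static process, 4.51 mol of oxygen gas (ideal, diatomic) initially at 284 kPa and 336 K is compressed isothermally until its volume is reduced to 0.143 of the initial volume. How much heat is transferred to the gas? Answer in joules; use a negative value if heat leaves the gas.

-24500 J

V₁ = nRT₁/P₁ = 4.51×8.314×336/284 = 44.4 L.
Isothermal: T stays 336 K; PV = const ⇒ V₂ = 6.34 L, P₂ = 1990 kPa.
ΔU = 0 (ideal gas, T constant).
W = nRT ln(V₂/V₁) = 4.51×8.314×336×ln(0.143) = -24500 J.
Q = ΔU + W = -24500 J.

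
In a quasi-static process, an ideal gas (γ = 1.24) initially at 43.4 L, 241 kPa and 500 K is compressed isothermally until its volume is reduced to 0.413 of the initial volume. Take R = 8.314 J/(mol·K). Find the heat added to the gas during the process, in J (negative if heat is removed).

-9250 J

n = P₁V₁/(RT₁) = 241×43.4/(8.314×500) = 2.52 mol.
Isothermal: T stays 500 K; PV = const ⇒ V₂ = 17.9 L, P₂ = 584 kPa.
ΔU = 0 (ideal gas, T constant).
W = nRT ln(V₂/V₁) = 2.52×8.314×500×ln(0.413) = -9250 J.
Q = ΔU + W = -9250 J.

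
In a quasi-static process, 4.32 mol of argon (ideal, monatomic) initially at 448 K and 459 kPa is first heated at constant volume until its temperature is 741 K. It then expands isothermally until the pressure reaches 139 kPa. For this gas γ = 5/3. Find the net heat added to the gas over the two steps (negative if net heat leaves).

V₁ = nRT₁/P₁ = 4.32×8.314×448/459 = 35.1 L.
Step 1 — Isochoric: V stays 35.1 L; P/T = const ⇒ T₂ = 741 K, P₂ = 759 kPa.
W = 0 (no volume change).
ΔU = nCvΔT = 4.32×12.5×(741−448) = 15800 J.
Q = ΔU = 15800 J.
State after step 1: P = 759 kPa, V = 35.1 L, T = 741 K.
Step 2 — Isothermal: T stays 741 K; PV = const ⇒ V₂ = 191 L, P₂ = 139 kPa.
ΔU = 0 (ideal gas, T constant).
W = nRT ln(V₂/V₁) = 4.32×8.314×741×ln(5.46) = 45200 J.
Q = ΔU + W = 45200 J.
Net over both steps: W = 45200 J, Q = 61000 J, ΔU = 15800 J.

61000 J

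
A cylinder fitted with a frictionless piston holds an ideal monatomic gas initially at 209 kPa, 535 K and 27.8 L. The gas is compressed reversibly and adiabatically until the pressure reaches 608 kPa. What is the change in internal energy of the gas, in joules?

n = P₁V₁/(RT₁) = 209×27.8/(8.314×535) = 1.31 mol.
Adiabatic: T₂/T₁ = (P₂/P₁)^((γ−1)/γ) ⇒ T₂ = 535×(2.91)^0.400 = 820 K; V₂ = 14.6 L.
For an ideal gas ΔU = nCvΔT with Cv = (3/2)R = 12.5 J/(mol·K).
ΔU = 1.31×12.5×(820−535) = 4640 J.

4640 J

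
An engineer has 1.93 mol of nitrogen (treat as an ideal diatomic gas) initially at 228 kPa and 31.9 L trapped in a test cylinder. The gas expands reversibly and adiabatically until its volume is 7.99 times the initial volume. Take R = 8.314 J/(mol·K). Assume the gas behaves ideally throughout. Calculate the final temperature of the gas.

197 K

T₁ = P₁V₁/(nR) = 228×31.9/(1.93×8.314) = 453 K.
Adiabatic: TV^(γ−1) = const ⇒ T₂ = 453×(0.125)^0.400 = 197 K; PV^γ = const ⇒ P₂ = 12.4 kPa.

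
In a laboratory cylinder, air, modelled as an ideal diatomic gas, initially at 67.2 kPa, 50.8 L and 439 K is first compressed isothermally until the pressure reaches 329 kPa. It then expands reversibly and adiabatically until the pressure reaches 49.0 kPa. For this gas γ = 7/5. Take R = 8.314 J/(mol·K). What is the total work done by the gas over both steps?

n = P₁V₁/(RT₁) = 67.2×50.8/(8.314×439) = 0.935 mol.
Step 1 — Isothermal: T stays 439 K; PV = const ⇒ V₂ = 10.4 L, P₂ = 329 kPa.
ΔU = 0 (ideal gas, T constant).
W = nRT ln(V₂/V₁) = 0.935×8.314×439×ln(0.204) = -5420 J.
Q = ΔU + W = -5420 J.
State after step 1: P = 329 kPa, V = 10.4 L, T = 439 K.
Step 2 — Adiabatic: T₂/T₁ = (P₂/P₁)^((γ−1)/γ) ⇒ T₂ = 439×(0.149)^0.286 = 255 K; V₂ = 40.4 L.
ΔU = nCvΔT = 0.935×20.8×(255−439) = -3580 J.
Q = 0 for an adiabatic process, so W = −ΔU = 3580 J.
Net over both steps: W = -1840 J, Q = -5420 J, ΔU = -3580 J.

-1840 J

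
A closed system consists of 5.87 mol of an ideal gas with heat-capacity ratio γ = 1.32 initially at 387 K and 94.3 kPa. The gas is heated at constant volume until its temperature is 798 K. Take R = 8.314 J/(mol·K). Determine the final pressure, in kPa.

194 kPa

V₁ = nRT₁/P₁ = 5.87×8.314×387/94.3 = 200 L.
Isochoric: V stays 200 L; P/T = const ⇒ T₂ = 798 K, P₂ = 194 kPa.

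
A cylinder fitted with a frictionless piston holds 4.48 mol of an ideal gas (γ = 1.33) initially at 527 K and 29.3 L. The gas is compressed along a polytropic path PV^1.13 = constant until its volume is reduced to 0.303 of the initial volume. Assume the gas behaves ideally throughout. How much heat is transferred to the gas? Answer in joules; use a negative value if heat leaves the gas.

-15400 J

P₁ = nRT₁/V₁ = 4.48×8.314×527/29.3 = 670 kPa.
Polytropic n=1.13: T₂ = T₁(V₁/V₂)^(n−1) = 527×(3.30)^0.13 = 615 K; P₂ = P₁(V₁/V₂)^n = 2580 kPa.
W = (P₁V₁−P₂V₂)/(n−1) = (670×29.3−2580×8.88)/0.13 = -25400 J.
ΔU = nCvΔT = 4.48×25.2×(615−527) = 9990 J.
Q = ΔU + W = -15400 J.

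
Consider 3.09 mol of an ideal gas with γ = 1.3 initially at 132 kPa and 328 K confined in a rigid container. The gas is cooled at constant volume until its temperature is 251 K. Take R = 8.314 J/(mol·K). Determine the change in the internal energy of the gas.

V₁ = nRT₁/P₁ = 3.09×8.314×328/132 = 63.8 L.
Isochoric: V stays 63.8 L; P/T = const ⇒ T₂ = 251 K, P₂ = 101 kPa.
For an ideal gas ΔU = nCvΔT with Cv = R/(γ−1) = 27.7 J/(mol·K).
ΔU = 3.09×27.7×(251−328) = -6590 J.

-6590 J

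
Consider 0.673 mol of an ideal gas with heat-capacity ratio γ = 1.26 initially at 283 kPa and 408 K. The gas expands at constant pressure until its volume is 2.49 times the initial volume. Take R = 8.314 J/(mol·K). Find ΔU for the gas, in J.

V₁ = nRT₁/P₁ = 0.673×8.314×408/283 = 8.07 L.
Isobaric: P stays 283 kPa; V/T = const ⇒ T₂ = 1020 K, V₂ = 20.1 L.
For an ideal gas ΔU = nCvΔT with Cv = R/(γ−1) = 32.0 J/(mol·K).
ΔU = 0.673×32.0×(1020−408) = 13100 J.

13100 J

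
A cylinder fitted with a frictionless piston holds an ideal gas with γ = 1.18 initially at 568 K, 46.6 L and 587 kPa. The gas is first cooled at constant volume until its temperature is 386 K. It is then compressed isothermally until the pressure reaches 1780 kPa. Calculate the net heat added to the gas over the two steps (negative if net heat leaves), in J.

n = P₁V₁/(RT₁) = 587×46.6/(8.314×568) = 5.79 mol.
Step 1 — Isochoric: V stays 46.6 L; P/T = const ⇒ T₂ = 386 K, P₂ = 399 kPa.
W = 0 (no volume change).
ΔU = nCvΔT = 5.79×46.2×(386−568) = -48700 J.
Q = ΔU = -48700 J.
State after step 1: P = 399 kPa, V = 46.6 L, T = 386 K.
Step 2 — Isothermal: T stays 386 K; PV = const ⇒ V₂ = 10.4 L, P₂ = 1780 kPa.
ΔU = 0 (ideal gas, T constant).
W = nRT ln(V₂/V₁) = 5.79×8.314×386×ln(0.224) = -27800 J.
Q = ΔU + W = -27800 J.
Net over both steps: W = -27800 J, Q = -76500 J, ΔU = -48700 J.

-76500 J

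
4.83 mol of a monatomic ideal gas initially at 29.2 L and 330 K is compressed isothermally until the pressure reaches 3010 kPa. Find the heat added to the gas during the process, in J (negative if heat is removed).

-25100 J

P₁ = nRT₁/V₁ = 4.83×8.314×330/29.2 = 454 kPa.
Isothermal: T stays 330 K; PV = const ⇒ V₂ = 4.40 L, P₂ = 3010 kPa.
ΔU = 0 (ideal gas, T constant).
W = nRT ln(V₂/V₁) = 4.83×8.314×330×ln(0.151) = -25100 J.
Q = ΔU + W = -25100 J.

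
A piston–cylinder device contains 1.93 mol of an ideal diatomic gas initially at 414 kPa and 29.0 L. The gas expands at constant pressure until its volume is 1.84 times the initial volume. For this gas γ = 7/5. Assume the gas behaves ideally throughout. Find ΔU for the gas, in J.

25200 J

T₁ = P₁V₁/(nR) = 414×29.0/(1.93×8.314) = 748 K.
Isobaric: P stays 414 kPa; V/T = const ⇒ T₂ = 1380 K, V₂ = 53.4 L.
For an ideal gas ΔU = nCvΔT with Cv = (5/2)R = 20.8 J/(mol·K).
ΔU = 1.93×20.8×(1380−748) = 25200 J.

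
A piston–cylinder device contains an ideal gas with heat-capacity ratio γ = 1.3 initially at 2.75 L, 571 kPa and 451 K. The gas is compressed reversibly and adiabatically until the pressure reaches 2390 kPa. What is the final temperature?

628 K

Adiabatic: T₂/T₁ = (P₂/P₁)^((γ−1)/γ) ⇒ T₂ = 451×(4.19)^0.231 = 628 K; V₂ = 0.914 L.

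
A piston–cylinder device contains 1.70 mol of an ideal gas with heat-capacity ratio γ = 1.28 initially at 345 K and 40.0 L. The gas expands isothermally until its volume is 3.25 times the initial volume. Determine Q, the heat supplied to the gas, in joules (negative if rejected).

P₁ = nRT₁/V₁ = 1.70×8.314×345/40.0 = 122 kPa.
Isothermal: T stays 345 K; PV = const ⇒ V₂ = 130 L, P₂ = 37.5 kPa.
ΔU = 0 (ideal gas, T constant).
W = nRT ln(V₂/V₁) = 1.70×8.314×345×ln(3.25) = 5750 J.
Q = ΔU + W = 5750 J.

5750 J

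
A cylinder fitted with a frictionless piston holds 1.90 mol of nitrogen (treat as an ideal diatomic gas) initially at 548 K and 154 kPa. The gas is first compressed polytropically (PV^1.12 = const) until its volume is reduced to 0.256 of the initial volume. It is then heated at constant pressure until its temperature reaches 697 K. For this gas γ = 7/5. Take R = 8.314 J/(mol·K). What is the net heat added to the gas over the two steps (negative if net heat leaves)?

-6110 J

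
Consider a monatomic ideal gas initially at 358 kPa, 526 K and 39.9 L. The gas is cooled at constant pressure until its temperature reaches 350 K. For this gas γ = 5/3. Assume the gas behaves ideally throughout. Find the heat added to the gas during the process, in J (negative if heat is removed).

n = P₁V₁/(RT₁) = 358×39.9/(8.314×526) = 3.27 mol.
Isobaric: P stays 358 kPa; V/T = const ⇒ T₂ = 350 K, V₂ = 26.5 L.
W = PΔV = 358×(26.5−39.9) kPa·L = -4780 J.
ΔU = nCvΔT = 3.27×12.5×(350−526) = -7170 J.
Q = ΔU + W = nCpΔT = -11900 J.

-11900 J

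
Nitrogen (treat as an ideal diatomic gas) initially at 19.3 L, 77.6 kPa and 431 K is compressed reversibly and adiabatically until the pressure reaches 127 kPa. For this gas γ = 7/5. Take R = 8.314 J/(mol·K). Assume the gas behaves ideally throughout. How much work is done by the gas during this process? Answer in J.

-566 J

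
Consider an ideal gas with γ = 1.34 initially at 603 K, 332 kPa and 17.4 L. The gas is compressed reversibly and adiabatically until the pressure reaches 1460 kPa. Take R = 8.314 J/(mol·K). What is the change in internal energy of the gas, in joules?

n = P₁V₁/(RT₁) = 332×17.4/(8.314×603) = 1.15 mol.
Adiabatic: T₂/T₁ = (P₂/P₁)^((γ−1)/γ) ⇒ T₂ = 603×(4.40)^0.254 = 878 K; V₂ = 5.76 L.
For an ideal gas ΔU = nCvΔT with Cv = R/(γ−1) = 24.5 J/(mol·K).
ΔU = 1.15×24.5×(878−603) = 7750 J.

7750 J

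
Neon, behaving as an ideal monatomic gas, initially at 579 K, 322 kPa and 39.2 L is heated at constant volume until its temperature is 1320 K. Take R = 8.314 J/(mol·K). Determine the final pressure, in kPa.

734 kPa

Isochoric: V stays 39.2 L; P/T = const ⇒ T₂ = 1320 K, P₂ = 734 kPa.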